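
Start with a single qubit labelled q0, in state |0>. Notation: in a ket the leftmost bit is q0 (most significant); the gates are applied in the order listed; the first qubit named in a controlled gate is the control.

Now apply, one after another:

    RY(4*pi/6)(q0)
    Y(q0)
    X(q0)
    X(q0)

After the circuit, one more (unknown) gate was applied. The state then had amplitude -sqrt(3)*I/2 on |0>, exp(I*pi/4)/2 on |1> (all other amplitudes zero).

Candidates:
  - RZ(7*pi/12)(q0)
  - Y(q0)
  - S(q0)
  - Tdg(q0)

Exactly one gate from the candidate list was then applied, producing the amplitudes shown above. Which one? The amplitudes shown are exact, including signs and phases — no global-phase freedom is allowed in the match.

The applied gate was Tdg(q0). Key observation: the block from step 3 through step 4 cancels to the identity and can be dropped.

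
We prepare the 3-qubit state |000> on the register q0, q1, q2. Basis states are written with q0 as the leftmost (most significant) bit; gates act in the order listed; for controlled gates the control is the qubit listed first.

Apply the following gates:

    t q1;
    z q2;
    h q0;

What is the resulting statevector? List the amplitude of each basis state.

The resulting statevector has amplitude sqrt(2)/2 on |000>, sqrt(2)/2 on |100>, and 0 on every other basis state.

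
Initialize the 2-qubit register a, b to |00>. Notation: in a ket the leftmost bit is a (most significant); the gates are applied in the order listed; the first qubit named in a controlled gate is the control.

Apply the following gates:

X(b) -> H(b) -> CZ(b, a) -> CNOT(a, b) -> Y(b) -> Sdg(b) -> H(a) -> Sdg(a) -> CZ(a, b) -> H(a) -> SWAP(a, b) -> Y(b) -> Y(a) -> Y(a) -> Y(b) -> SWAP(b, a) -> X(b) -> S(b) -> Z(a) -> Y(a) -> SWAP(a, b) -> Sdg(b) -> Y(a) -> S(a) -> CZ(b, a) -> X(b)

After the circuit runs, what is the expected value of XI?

The expectation value of XI is 1.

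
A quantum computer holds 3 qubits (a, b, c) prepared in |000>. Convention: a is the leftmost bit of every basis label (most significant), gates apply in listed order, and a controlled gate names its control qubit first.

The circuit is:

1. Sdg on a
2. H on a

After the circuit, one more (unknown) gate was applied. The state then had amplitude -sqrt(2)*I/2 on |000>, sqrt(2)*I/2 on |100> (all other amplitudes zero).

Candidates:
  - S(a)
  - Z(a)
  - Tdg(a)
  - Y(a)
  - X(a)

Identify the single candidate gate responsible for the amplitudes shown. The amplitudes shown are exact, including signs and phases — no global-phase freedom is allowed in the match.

It was Y(a) that produced the state shown.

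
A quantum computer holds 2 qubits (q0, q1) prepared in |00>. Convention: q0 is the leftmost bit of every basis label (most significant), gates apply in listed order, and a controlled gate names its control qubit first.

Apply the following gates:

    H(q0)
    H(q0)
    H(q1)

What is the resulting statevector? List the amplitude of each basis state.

After the circuit, the state carries amplitude sqrt(2)/2 on |00>, sqrt(2)/2 on |01>, 0 on |10>, 0 on |11>.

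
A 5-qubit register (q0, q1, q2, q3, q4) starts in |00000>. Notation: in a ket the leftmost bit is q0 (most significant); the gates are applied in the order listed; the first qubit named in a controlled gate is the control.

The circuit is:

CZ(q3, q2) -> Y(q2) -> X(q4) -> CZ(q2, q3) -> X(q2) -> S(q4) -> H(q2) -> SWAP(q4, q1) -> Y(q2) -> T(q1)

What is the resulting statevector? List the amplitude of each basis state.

The final amplitudes are sqrt(2)*exp(3*I*pi/4)/2 on |01000>, -sqrt(2)*exp(3*I*pi/4)/2 on |01100>, and 0 on every other basis state.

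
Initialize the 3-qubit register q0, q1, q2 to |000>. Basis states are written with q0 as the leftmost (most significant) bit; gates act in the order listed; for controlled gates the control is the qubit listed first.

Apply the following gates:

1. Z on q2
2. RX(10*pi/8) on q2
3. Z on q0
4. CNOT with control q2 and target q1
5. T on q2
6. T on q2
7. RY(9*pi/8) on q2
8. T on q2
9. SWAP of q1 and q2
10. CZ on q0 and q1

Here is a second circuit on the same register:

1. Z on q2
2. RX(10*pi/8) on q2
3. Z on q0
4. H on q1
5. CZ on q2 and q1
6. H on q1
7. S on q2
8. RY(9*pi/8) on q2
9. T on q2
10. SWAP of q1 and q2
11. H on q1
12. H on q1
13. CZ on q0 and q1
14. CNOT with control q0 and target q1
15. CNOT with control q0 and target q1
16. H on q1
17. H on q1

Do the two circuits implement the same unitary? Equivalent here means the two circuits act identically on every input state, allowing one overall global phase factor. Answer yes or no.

Yes: on every input state the two circuits agree up to one overall phase factor.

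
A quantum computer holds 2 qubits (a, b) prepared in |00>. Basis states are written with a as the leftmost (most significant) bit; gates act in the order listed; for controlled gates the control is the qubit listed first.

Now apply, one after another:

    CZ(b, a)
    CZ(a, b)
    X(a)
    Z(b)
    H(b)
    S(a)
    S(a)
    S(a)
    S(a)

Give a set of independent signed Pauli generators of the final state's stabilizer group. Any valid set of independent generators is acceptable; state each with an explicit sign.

The stabilizer group can be generated by +IX, -ZI, among other valid generating sets.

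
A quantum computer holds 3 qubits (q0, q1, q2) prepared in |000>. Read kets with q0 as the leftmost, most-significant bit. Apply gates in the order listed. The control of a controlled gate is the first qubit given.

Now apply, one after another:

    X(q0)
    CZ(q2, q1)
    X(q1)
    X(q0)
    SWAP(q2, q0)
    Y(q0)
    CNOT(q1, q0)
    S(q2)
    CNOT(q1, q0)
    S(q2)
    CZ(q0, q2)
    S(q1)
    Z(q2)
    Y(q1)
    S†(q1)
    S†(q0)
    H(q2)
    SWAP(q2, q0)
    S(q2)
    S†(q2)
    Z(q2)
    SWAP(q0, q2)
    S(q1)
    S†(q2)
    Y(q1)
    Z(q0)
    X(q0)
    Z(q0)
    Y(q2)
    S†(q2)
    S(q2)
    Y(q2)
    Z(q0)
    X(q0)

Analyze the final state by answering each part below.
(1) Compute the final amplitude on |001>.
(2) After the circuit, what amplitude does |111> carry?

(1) The amplitude on |001> is 0. Key observation: the block from step 27 through step 34 cancels to the identity and can be dropped.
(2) The amplitude on |111> is sqrt(2)/2.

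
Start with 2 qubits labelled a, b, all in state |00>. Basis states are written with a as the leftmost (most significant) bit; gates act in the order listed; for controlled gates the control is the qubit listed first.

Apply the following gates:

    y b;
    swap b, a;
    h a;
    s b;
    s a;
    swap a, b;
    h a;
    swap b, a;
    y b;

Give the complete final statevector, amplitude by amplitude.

The resulting statevector has amplitude 1/2 on |00>, -1/2 on |01>, -I/2 on |10>, I/2 on |11>.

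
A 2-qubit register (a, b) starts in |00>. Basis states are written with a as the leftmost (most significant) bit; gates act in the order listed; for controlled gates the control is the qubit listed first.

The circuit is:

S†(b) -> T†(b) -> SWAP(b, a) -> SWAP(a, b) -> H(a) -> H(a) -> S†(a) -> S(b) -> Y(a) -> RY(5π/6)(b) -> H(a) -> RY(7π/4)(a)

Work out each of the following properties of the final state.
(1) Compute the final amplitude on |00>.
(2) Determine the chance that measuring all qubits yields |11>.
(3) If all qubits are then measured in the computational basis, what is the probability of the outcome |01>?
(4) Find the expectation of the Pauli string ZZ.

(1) The amplitude on |00> is I*(-sqrt(3*sqrt(2) + 6)/8 - sqrt(2 - sqrt(2))/8 + sqrt(6 - 3*sqrt(2))/8 + sqrt(sqrt(2) + 2)/8).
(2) A full measurement returns |11> with probability sqrt(6)/16 + sqrt(2)/8 + sqrt(3)/8 + 1/4.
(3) A full measurement returns |01> with probability -sqrt(2)/8 - sqrt(6)/16 + sqrt(3)/8 + 1/4.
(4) The expectation value of ZZ is sqrt(6)/4.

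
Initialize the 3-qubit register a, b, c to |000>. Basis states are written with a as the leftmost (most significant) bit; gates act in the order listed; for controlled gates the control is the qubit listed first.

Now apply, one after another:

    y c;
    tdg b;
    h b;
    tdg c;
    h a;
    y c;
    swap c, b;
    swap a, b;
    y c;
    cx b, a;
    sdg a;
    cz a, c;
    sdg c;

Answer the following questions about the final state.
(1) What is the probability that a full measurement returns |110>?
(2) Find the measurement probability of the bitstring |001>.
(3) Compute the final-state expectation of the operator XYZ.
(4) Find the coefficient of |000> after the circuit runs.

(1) The probability of measuring |110> is 1/4.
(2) Outcome |001> occurs with probability 1/4.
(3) In the final state, XYZ has expectation -1.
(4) The amplitude on |000> is -exp(I*pi/4)/2.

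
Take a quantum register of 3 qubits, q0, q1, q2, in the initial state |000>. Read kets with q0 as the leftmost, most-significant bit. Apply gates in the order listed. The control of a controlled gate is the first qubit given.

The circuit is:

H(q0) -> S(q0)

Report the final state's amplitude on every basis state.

The final amplitudes are sqrt(2)/2 on |000>, sqrt(2)*I/2 on |100>, and 0 on every other basis state.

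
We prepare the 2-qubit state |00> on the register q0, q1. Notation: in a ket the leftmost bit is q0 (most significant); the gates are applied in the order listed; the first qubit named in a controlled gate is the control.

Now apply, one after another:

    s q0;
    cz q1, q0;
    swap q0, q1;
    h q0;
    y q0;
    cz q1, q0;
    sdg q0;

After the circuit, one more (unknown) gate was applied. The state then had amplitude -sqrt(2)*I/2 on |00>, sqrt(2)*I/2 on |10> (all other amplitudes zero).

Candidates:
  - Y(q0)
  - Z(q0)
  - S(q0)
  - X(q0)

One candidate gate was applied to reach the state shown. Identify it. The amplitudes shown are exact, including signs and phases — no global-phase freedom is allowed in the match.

The applied gate was S(q0).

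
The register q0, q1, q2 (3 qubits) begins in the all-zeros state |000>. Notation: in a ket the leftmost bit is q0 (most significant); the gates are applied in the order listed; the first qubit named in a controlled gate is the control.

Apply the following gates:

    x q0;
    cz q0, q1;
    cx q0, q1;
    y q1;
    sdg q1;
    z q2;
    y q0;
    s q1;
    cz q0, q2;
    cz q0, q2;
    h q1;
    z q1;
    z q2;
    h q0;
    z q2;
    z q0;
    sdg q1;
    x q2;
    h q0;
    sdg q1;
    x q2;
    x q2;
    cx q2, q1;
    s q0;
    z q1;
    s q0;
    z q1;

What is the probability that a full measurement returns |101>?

Outcome |101> occurs with probability 1/2. Key observation: the block from step 21 through step 22 cancels to the identity and can be dropped.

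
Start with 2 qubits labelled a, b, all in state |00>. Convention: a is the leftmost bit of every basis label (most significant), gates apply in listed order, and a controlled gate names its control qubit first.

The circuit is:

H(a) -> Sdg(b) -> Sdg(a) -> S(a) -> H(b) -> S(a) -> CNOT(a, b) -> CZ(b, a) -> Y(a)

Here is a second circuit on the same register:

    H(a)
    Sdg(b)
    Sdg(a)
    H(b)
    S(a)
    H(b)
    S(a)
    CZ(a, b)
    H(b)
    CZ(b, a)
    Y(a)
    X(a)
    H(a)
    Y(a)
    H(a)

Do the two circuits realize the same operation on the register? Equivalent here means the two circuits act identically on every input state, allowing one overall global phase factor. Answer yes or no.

No: there is an input state on which the two circuits produce genuinely different outputs (not merely differing by a phase).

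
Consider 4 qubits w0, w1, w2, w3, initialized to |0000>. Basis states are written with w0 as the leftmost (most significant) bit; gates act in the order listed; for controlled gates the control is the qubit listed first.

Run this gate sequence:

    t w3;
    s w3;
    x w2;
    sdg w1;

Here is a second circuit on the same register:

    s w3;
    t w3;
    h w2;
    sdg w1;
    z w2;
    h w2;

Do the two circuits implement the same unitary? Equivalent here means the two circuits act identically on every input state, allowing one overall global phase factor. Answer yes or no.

Yes — the two circuits implement the same unitary up to a global phase.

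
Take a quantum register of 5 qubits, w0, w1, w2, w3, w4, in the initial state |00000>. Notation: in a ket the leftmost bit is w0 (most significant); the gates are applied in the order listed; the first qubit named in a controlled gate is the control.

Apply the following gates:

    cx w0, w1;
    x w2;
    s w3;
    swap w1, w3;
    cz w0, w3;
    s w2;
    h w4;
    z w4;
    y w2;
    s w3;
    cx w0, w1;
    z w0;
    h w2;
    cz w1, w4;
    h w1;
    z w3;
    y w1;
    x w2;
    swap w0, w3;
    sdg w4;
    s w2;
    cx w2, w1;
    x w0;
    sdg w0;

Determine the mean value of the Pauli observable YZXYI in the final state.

In the final state, YZXYI has expectation 0.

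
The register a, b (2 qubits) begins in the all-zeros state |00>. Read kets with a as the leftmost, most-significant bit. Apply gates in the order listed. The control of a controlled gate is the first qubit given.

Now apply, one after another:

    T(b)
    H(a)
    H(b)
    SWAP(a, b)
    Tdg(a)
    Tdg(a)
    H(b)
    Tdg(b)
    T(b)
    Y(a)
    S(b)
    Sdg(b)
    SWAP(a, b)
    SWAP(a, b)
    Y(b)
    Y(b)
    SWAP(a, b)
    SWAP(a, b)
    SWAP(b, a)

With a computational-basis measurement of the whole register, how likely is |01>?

A full measurement returns |01> with probability 1/2.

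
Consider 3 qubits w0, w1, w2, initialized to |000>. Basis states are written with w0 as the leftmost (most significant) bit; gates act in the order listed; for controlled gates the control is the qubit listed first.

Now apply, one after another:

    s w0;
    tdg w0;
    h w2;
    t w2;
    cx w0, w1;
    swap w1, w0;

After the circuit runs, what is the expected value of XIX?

The expectation value of XIX is 0.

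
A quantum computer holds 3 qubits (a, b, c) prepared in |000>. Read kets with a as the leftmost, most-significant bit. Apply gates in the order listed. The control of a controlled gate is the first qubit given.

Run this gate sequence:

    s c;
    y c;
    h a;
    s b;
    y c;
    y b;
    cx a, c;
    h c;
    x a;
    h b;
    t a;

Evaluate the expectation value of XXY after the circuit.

The expectation value of XXY is -sqrt(2)/2.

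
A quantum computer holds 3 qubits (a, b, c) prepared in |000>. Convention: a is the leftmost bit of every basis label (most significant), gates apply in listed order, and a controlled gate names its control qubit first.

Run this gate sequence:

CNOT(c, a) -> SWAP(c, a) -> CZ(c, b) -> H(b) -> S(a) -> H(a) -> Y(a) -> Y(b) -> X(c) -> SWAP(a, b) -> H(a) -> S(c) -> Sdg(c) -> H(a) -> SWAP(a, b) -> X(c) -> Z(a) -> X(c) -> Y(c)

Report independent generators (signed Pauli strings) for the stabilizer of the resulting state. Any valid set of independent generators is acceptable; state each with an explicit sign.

The final state is stabilized by the group generated by +XII, -IXI, +IIZ; other independent generating sets are equally valid. Key observation: steps 9-16 multiply out to the identity, so the circuit reduces to the remaining gates.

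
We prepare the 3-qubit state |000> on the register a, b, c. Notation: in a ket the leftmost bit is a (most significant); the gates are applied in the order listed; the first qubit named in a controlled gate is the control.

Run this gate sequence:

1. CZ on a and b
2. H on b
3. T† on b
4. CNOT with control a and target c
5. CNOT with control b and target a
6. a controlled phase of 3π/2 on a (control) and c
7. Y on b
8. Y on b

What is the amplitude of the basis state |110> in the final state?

The amplitude on |110> is -sqrt(2)*exp(3*I*pi/4)/2.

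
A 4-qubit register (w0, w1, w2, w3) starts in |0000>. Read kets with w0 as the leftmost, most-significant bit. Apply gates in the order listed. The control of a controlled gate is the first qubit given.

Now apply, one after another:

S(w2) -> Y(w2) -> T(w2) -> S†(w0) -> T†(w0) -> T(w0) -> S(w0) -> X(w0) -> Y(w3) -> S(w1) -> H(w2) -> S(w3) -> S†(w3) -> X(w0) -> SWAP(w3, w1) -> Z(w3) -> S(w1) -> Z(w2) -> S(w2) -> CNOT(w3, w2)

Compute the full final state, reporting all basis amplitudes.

The resulting statevector has amplitude -sqrt(2)*exp(3*I*pi/4)/2 on |0100>, sqrt(2)*exp(I*pi/4)/2 on |0110>, and 0 on every other basis state.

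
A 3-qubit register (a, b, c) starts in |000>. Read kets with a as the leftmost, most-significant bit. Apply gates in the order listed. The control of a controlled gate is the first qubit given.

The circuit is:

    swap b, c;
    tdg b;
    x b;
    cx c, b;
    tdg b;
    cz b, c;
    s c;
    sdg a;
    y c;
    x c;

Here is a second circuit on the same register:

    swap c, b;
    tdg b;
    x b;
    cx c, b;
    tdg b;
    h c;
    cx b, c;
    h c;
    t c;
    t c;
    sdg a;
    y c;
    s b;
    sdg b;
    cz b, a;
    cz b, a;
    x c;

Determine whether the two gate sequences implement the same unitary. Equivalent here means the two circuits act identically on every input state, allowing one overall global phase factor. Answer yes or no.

Yes: on every input state the two circuits agree up to one overall phase factor.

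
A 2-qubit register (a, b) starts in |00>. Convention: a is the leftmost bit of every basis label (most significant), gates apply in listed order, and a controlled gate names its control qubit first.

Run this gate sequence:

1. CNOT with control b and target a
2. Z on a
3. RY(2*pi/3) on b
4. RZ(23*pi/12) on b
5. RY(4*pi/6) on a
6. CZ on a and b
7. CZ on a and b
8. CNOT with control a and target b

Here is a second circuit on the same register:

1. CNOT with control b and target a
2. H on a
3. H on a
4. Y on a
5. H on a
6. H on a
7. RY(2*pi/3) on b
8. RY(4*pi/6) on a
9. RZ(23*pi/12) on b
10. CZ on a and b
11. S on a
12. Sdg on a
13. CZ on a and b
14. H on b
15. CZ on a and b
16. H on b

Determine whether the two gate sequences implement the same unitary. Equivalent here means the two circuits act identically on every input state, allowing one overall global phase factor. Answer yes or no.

No, they are not equivalent — no single phase factor reconciles the two unitaries.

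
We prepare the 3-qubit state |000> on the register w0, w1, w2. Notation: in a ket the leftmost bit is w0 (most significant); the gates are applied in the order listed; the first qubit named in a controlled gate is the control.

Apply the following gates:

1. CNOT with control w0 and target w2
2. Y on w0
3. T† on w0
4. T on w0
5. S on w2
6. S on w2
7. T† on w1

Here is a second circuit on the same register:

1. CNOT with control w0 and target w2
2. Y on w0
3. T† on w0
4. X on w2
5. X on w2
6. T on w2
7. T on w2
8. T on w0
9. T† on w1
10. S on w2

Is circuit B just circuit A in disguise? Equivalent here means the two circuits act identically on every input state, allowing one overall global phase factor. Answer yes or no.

Yes, they are equivalent — the unitaries differ by at most a global phase.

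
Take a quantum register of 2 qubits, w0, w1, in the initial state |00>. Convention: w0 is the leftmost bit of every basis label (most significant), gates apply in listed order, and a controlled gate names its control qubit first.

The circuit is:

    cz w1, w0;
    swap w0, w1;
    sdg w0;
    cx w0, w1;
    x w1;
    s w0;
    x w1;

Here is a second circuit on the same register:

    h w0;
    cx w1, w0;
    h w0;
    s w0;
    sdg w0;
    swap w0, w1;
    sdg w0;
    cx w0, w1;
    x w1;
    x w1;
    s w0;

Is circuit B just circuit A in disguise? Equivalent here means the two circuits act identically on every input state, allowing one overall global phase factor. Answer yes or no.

Yes — the two circuits implement the same unitary up to a global phase.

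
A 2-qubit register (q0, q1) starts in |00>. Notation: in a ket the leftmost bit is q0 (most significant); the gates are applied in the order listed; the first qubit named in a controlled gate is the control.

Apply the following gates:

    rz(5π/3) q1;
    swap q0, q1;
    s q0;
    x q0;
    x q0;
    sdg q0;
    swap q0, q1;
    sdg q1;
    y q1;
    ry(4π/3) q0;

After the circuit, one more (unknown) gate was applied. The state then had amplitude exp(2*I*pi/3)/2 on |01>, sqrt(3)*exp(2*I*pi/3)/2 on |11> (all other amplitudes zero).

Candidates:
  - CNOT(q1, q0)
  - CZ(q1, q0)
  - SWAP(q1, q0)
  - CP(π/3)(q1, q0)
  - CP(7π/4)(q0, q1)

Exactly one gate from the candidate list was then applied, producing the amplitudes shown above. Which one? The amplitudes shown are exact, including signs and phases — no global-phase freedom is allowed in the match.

The applied gate was CZ(q1, q0). Key observation: steps 2-7 multiply out to the identity, so the circuit reduces to the remaining gates.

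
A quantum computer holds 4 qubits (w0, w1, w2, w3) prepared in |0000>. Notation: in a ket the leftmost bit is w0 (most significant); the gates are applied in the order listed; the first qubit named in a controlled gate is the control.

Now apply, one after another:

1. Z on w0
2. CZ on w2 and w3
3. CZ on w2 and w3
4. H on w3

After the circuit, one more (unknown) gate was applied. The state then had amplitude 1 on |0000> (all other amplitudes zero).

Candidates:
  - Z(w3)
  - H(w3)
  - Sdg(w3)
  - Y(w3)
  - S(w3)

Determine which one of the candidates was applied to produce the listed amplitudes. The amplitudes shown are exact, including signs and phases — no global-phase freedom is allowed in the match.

The unique candidate consistent with the amplitudes is H(w3).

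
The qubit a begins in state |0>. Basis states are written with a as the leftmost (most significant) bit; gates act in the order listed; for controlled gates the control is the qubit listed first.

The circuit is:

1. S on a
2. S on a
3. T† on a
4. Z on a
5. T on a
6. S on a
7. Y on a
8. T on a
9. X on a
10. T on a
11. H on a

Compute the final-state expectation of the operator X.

In the final state, X has expectation 1.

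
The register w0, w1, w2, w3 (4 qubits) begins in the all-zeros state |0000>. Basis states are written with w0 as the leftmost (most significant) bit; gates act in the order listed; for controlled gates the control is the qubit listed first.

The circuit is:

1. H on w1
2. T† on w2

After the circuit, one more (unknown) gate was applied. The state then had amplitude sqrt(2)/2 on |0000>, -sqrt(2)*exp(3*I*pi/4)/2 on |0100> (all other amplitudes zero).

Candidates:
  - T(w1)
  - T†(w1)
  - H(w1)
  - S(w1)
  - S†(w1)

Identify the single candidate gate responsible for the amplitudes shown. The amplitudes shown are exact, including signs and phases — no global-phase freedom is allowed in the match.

It was T†(w1) that produced the state shown.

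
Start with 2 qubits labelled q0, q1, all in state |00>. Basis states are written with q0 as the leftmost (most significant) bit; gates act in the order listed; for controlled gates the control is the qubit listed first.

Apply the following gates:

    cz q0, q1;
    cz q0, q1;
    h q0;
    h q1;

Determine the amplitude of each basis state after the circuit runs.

The final amplitudes are 1/2 on |00>, 1/2 on |01>, 1/2 on |10>, 1/2 on |11>. Key observation: the block from step 1 through step 2 cancels to the identity and can be dropped.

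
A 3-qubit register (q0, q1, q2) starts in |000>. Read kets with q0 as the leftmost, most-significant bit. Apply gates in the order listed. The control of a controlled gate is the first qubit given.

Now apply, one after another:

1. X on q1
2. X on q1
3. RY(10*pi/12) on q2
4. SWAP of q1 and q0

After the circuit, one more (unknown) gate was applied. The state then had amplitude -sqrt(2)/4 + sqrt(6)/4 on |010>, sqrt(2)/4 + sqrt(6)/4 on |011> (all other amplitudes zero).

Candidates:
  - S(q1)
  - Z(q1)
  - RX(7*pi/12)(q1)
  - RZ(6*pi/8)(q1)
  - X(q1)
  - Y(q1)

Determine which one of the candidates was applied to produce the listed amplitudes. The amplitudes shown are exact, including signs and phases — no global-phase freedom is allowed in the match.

The applied gate was X(q1). Key observation: gates 1-2 undo each other exactly, leaving only the rest of the circuit to track.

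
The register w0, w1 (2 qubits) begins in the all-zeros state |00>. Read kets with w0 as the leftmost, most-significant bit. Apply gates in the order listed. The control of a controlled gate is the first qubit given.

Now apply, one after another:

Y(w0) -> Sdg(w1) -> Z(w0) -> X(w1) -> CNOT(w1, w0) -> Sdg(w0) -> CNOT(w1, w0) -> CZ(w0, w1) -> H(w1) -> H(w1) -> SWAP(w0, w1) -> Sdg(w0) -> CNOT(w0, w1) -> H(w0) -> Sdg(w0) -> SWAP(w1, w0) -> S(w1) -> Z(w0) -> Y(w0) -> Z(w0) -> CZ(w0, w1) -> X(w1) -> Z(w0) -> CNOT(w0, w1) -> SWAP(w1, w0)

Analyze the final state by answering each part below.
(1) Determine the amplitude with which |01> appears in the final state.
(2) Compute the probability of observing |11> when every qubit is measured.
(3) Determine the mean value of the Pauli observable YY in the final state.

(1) The final state's coefficient on |01> equals sqrt(2)*I/2.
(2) The probability of measuring |11> is 1/2.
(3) In the final state, YY has expectation 0.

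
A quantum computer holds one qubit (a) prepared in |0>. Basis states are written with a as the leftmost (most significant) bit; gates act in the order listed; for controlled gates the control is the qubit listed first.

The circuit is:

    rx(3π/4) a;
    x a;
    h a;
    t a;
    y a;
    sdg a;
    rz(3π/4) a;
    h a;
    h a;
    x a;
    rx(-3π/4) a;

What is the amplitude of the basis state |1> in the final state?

The amplitude on |1> is (sqrt(2) + I)*exp(3*I*pi/8)/2.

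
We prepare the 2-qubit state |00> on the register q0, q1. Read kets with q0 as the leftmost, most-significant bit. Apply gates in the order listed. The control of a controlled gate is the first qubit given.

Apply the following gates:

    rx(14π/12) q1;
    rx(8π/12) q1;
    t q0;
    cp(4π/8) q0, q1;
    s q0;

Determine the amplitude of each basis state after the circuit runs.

After the circuit, the state carries amplitude -sqrt(6)/4 - sqrt(2)/4 on |00>, I*(-sqrt(6) + sqrt(2))/4 on |01>, 0 on |10>, 0 on |11>.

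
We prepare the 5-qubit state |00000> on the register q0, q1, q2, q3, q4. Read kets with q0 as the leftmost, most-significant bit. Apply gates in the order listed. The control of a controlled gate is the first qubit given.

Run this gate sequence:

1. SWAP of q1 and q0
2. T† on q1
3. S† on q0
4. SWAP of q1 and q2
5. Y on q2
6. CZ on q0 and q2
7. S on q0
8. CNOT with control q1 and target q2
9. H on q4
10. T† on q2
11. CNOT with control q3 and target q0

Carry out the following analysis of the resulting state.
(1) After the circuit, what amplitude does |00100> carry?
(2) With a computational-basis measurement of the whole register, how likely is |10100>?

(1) The amplitude on |00100> is sqrt(2)*exp(I*pi/4)/2.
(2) Outcome |10100> occurs with probability 0.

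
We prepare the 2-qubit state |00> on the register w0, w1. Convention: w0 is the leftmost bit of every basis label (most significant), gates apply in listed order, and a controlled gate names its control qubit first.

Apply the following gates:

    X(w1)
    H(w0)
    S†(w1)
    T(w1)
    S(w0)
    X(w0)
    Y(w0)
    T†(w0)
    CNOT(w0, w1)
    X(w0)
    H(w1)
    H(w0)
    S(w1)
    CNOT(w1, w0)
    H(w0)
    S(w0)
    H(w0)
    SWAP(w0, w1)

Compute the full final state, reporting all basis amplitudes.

The resulting statevector has amplitude sqrt(2)*(-exp(3*I*pi/4) + I)/4 on |00>, sqrt(2)*(exp(3*I*pi/4) + I)/4 on |01>, sqrt(2)*(-1 + exp(I*pi/4))/4 on |10>, sqrt(2)*(-1 - exp(I*pi/4))/4 on |11>.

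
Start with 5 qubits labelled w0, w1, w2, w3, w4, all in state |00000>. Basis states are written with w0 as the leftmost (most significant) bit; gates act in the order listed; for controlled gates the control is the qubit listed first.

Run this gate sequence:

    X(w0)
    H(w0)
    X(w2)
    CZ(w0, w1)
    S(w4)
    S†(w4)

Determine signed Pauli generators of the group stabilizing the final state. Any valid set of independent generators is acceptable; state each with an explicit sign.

The final state is stabilized by the group generated by -XIIII, +IZIII, -IIZII, +IIIZI, +IIIIZ; other independent generating sets are equally valid. Key observation: gates 5-6 undo each other exactly, leaving only the rest of the circuit to track.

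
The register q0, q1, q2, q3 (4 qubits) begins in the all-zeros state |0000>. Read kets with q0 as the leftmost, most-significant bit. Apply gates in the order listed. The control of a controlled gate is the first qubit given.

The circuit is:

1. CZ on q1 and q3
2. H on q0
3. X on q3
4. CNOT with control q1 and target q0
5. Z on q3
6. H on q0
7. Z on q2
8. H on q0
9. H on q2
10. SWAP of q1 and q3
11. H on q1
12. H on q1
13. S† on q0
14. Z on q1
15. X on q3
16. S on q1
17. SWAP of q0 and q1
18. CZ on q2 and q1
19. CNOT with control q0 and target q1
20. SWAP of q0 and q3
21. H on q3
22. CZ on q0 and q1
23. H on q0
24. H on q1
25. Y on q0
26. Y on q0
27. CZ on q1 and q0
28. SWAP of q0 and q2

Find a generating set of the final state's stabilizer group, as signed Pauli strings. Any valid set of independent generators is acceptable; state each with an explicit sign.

The final state is stabilized by the group generated by -YZII, +ZYZI, -IZXI, -IIIX; other independent generating sets are equally valid. Key observation: gates 11-12 undo each other exactly, leaving only the rest of the circuit to track.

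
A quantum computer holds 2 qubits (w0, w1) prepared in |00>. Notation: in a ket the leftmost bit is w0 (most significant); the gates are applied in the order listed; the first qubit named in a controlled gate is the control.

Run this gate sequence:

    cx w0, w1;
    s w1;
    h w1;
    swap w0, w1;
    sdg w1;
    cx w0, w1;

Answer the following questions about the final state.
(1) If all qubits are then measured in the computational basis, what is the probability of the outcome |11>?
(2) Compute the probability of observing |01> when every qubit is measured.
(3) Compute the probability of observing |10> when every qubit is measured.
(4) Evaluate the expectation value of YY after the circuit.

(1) Outcome |11> occurs with probability 1/2.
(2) The probability of measuring |01> is 0.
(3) Outcome |10> occurs with probability 0.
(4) The expectation value of YY is -1.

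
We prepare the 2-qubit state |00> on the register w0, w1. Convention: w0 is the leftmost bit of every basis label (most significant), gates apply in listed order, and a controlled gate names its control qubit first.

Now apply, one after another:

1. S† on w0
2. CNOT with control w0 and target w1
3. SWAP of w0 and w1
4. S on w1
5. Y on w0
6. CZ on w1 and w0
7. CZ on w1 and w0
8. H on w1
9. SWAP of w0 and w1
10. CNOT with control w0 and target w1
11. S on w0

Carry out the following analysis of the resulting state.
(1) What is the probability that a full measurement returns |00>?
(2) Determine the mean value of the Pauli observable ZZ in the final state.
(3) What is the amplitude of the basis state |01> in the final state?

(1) Outcome |00> occurs with probability 0.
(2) The expectation value of ZZ is -1.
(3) The final state's coefficient on |01> equals sqrt(2)*I/2.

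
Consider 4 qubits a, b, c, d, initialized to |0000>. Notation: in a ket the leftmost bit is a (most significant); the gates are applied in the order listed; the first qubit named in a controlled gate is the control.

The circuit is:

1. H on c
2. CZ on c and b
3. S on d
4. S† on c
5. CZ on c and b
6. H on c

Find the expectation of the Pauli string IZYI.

The observable IZYI averages to 1.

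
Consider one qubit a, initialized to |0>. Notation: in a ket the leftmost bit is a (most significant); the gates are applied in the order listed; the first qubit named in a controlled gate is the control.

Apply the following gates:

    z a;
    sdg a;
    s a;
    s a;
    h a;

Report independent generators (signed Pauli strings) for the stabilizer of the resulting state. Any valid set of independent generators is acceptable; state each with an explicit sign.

The stabilizer group can be generated by +X, among other valid generating sets.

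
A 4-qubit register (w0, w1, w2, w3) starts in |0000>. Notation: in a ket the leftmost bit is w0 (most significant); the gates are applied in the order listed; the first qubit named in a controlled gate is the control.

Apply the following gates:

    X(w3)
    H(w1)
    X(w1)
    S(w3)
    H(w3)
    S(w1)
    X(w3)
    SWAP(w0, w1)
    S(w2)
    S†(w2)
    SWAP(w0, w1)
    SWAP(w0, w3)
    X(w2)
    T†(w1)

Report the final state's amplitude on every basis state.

After the circuit, the state carries amplitude -I/2 on |0010>, -exp(3*I*pi/4)/2 on |0110>, I/2 on |1010>, exp(3*I*pi/4)/2 on |1110>, and 0 on every other basis state. Key observation: gates 8-11 undo each other exactly, leaving only the rest of the circuit to track.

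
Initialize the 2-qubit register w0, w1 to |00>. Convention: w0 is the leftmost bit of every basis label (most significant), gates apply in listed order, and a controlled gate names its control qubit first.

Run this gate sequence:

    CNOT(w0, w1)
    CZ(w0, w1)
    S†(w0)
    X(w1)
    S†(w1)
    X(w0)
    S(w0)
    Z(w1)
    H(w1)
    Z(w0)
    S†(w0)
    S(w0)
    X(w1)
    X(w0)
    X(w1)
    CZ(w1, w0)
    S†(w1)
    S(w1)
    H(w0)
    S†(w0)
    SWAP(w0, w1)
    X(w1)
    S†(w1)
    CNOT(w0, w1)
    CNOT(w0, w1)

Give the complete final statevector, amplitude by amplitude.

After the circuit, the state carries amplitude -I/2 on |00>, -I/2 on |01>, I/2 on |10>, I/2 on |11>.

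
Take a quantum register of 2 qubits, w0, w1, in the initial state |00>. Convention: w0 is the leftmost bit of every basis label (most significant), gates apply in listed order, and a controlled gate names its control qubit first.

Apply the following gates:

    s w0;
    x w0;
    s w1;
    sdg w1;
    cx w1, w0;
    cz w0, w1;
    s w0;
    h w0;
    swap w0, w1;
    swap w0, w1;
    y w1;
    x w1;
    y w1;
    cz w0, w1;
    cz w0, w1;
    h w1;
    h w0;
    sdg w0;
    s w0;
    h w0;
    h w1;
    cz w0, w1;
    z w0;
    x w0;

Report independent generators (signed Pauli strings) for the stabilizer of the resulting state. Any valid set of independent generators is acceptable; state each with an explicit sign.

The final state is stabilized by the group generated by -XI, -IZ; other independent generating sets are equally valid. Key observation: gates 15-22 undo each other exactly, leaving only the rest of the circuit to track.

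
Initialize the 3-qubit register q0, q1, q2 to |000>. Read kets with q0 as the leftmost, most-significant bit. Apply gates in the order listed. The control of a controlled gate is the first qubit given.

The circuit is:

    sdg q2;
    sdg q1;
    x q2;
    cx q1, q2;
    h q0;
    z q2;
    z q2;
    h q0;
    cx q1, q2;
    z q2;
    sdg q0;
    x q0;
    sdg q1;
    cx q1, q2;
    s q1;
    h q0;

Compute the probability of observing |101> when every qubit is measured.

The probability of measuring |101> is 1/2. Key observation: the block from step 4 through step 9 cancels to the identity and can be dropped.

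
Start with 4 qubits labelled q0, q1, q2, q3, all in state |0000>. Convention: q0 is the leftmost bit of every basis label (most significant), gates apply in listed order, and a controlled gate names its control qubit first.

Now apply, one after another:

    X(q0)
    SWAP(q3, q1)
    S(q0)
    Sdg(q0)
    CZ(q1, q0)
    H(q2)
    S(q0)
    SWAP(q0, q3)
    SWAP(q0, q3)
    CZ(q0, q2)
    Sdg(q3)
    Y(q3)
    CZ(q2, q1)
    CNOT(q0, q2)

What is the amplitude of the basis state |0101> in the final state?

The final state's coefficient on |0101> equals 0. Key observation: the block from step 8 through step 9 cancels to the identity and can be dropped.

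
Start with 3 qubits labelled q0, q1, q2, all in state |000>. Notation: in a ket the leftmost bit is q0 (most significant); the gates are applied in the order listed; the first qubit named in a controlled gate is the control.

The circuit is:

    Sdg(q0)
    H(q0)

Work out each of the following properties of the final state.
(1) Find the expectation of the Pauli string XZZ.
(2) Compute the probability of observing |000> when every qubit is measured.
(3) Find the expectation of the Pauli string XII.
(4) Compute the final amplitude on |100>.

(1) The observable XZZ averages to 1.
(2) A full measurement returns |000> with probability 1/2.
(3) The expectation value of XII is 1.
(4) |100> carries amplitude sqrt(2)/2 in the final state.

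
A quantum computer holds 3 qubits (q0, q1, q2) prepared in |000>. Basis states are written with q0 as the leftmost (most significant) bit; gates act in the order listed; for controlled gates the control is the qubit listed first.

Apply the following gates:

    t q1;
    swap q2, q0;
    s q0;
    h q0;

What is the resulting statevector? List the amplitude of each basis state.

The final amplitudes are sqrt(2)/2 on |000>, sqrt(2)/2 on |100>, and 0 on every other basis state.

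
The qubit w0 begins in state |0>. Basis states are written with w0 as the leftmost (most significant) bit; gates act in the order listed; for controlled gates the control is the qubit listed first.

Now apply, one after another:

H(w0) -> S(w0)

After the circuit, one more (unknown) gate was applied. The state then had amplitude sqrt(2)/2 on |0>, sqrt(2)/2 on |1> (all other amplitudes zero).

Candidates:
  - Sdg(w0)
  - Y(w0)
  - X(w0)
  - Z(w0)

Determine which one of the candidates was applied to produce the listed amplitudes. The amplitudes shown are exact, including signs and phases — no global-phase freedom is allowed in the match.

It was Sdg(w0) that produced the state shown.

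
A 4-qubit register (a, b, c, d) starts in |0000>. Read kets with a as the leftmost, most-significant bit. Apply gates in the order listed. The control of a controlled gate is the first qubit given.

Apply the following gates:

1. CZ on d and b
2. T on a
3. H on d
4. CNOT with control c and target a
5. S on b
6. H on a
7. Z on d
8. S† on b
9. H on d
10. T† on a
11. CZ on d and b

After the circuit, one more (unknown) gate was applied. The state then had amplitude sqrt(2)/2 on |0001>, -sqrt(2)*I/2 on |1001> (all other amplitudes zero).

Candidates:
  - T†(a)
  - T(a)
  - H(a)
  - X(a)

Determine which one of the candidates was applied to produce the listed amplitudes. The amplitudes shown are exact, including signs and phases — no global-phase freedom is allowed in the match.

It was T†(a) that produced the state shown.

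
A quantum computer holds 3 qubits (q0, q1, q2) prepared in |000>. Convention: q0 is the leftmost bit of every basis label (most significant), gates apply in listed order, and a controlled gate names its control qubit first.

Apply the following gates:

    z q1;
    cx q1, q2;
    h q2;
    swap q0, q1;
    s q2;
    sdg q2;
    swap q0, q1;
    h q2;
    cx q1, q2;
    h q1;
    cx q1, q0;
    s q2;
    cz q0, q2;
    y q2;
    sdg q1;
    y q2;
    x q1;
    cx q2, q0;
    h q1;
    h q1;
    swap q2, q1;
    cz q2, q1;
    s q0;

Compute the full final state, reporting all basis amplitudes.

The resulting statevector has amplitude sqrt(2)/2 on |001>, sqrt(2)/2 on |100>, and 0 on every other basis state. Key observation: gates 2-9 undo each other exactly, leaving only the rest of the circuit to track.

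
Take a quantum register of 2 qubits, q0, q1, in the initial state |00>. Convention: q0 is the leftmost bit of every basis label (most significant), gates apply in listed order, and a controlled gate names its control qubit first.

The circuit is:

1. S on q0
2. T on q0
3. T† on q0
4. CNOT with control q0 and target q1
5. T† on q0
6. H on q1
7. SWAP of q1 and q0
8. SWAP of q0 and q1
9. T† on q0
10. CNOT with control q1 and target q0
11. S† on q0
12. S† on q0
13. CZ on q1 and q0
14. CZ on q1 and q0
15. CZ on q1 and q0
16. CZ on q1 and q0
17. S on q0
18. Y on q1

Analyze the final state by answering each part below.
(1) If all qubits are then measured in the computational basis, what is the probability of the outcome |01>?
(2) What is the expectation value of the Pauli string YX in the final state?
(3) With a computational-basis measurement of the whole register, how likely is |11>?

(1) The probability of measuring |01> is 1/2. Key observation: steps 12-17 multiply out to the identity, so the circuit reduces to the remaining gates.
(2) In the final state, YX has expectation 1.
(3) A full measurement returns |11> with probability 0.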